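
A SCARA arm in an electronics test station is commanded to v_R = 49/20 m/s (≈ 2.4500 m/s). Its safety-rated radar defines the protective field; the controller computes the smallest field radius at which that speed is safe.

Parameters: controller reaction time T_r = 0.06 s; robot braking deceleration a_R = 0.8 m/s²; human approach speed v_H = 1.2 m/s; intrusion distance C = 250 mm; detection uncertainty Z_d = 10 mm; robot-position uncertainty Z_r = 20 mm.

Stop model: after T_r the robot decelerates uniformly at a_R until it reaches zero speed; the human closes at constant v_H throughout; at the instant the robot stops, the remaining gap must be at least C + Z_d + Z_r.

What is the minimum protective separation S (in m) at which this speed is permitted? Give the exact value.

S_min = 126809/16000 m = 7.9256 m

stop time T_s = (49/20)/(4/5) = 3.0625 s
robot covers v_R·T_r = 2.4500·0.0600 = 0.1470 m before braking
robot covers 2.4500·3.0625 − ½·0.8000·3.0625² = 3.7516 m while stopping
human closes 1.2000·3.1225 = 3.7470 m
margins: 0.2500+0.0100+0.0200 = 0.2800 m
S_min ≈ 0.1470+3.7516+3.7470+0.2800  ⇒  S_min = 126809/16000 m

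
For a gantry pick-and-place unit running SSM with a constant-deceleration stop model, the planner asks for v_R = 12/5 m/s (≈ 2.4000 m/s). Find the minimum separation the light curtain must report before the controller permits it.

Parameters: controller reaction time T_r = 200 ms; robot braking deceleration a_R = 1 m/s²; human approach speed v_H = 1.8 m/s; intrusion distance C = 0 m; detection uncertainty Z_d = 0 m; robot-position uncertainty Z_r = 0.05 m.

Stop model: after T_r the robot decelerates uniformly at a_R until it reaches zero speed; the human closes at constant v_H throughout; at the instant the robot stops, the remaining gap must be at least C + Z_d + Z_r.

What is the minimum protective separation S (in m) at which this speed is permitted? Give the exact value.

S_min = 809/100 m = 8.0900 m

T_s = v_R/a_R = (12/5)/1 = 2.4000 s
robot in T_r: 2.4000·0.2000 = 0.4800 m
robot under decel: 2.4000²/(2·1.0000) = 2.8800 m
person approaches 1.8000·(0.2000+2.4000) = 4.6800 m
margins: 0.0000+0.0000+0.0500 = 0.0500 m
S_min ≈ 0.4800+2.8800+4.6800+0.0500  ⇒  S_min = 809/100 m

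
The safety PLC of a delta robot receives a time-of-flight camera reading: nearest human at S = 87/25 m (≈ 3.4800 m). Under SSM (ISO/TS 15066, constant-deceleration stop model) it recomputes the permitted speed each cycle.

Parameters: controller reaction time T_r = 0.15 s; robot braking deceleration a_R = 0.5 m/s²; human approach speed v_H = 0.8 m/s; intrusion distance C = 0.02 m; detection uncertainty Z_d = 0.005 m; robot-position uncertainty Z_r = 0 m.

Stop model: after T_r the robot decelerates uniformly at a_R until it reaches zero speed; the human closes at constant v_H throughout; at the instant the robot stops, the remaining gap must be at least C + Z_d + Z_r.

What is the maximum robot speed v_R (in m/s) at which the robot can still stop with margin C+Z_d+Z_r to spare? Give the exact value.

quadratic (1)·v² + (7/4)·v + (-667/200) = 0
  disc = (7/4)² − 4·(1)·(-667/200) = 6561/400 ; √disc = 81/20
  v_R = (−(7/4) + 81/20) / (2·(1)) = 23/20 m/s
check:
T_s = v_R/a_R = (23/20)/(1/2) = 2.3000 s
reaction-phase robot travel = 1.1500·0.1500 = 0.1725 m
robot covers 1.1500·2.3000 − ½·0.5000·2.3000² = 1.3225 m while stopping
person approaches 0.8000·(0.1500+2.3000) = 1.9600 m
residual clearance needed = 0.0200+0.0050+0.0000 = 0.0250 m
sum ≈ 0.1725+1.3225+1.9600+0.0250 ≈ 3.4800 m = S ✓

v_R_max = 23/20 m/s = 1.1500 m/s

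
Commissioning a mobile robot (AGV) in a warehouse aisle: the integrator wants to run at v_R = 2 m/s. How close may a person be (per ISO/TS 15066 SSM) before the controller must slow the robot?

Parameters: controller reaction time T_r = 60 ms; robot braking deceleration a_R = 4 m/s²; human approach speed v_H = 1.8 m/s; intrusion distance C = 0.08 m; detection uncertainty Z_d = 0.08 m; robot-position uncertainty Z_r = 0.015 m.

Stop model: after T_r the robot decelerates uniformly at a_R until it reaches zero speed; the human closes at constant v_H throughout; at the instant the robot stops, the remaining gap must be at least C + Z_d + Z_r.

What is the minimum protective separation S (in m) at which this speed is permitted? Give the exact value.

S_min = 1803/1000 m = 1.8030 m

stop time T_s = 2/4 = 0.5000 s
robot covers v_R·T_r = 2.0000·0.0600 = 0.1200 m before braking
braking distance = 2.0000²/(2·4.0000) = 0.5000 m
person approaches 1.8000·(0.0600+0.5000) = 1.0080 m
C+Z_d+Z_r = 0.0800+0.0800+0.0150 = 0.1750 m
S_min ≈ 0.1200+0.5000+1.0080+0.1750  ⇒  S_min = 1803/1000 m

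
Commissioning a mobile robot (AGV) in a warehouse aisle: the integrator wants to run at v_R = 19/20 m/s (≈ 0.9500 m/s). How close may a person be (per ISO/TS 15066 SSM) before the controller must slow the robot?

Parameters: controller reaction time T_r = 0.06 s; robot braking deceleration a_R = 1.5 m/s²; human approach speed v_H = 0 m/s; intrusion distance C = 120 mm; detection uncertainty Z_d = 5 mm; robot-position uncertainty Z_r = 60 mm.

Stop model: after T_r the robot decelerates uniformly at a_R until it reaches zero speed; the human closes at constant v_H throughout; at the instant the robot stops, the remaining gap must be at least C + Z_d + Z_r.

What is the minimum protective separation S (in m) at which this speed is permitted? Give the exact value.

S_min = 3257/6000 m = 0.5428 m

braking lasts T_s = (19/20)/(3/2) = 0.6333 s
reaction-phase robot travel = 0.9500·0.0600 = 0.0570 m
robot covers 0.9500·0.6333 − ½·1.5000·0.6333² = 0.3008 m while stopping
human over T_r+T_s: 0.0000·(0.0600+0.6333) = 0.0000 m
C+Z_d+Z_r = 0.1200+0.0050+0.0600 = 0.1850 m
S_min ≈ 0.0570+0.3008+0.0000+0.1850  ⇒  S_min = 3257/6000 m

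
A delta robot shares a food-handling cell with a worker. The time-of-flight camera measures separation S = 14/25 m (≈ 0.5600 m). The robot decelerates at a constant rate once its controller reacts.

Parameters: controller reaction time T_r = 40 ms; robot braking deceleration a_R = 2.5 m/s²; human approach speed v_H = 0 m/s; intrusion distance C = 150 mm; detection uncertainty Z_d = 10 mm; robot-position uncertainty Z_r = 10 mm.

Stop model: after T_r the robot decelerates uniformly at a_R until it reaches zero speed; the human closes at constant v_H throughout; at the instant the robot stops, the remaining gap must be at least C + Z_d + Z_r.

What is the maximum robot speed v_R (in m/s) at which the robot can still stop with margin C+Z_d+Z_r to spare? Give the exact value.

at the boundary: (1/5)·v² + (1/25)·v + (-39/100) = 0
  disc = (1/25)² − 4·(1/5)·(-39/100) = 196/625 ; √disc = 14/25
  v_R = (−(1/25) + 14/25) / (2·(1/5)) = 13/10 m/s
check:
stop time T_s = (13/10)/(5/2) = 0.5200 s
robot covers v_R·T_r = 1.3000·0.0400 = 0.0520 m before braking
robot covers 1.3000·0.5200 − ½·2.5000·0.5200² = 0.3380 m while stopping
person approaches 0.0000·(0.0400+0.5200) = 0.0000 m
margins: 0.1500+0.0100+0.0100 = 0.1700 m
sum ≈ 0.0520+0.3380+0.0000+0.1700 ≈ 0.5600 m = S ✓

v_R_max = 13/10 m/s = 1.3000 m/s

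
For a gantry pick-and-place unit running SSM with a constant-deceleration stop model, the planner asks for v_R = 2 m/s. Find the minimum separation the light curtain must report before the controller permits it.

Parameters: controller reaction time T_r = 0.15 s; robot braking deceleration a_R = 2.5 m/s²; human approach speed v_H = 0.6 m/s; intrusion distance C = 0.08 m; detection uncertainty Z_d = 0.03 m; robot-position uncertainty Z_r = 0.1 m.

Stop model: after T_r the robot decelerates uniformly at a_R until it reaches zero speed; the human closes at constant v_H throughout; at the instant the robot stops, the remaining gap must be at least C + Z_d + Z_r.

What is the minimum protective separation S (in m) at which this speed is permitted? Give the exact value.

S_min = 47/25 m = 1.8800 m

braking lasts T_s = 2/(5/2) = 0.8000 s
robot covers v_R·T_r = 2.0000·0.1500 = 0.3000 m before braking
robot under decel: 2.0000²/(2·2.5000) = 0.8000 m
human over T_r+T_s: 0.6000·(0.1500+0.8000) = 0.5700 m
C+Z_d+Z_r = 0.0800+0.0300+0.1000 = 0.2100 m
S_min ≈ 0.3000+0.8000+0.5700+0.2100  ⇒  S_min = 47/25 m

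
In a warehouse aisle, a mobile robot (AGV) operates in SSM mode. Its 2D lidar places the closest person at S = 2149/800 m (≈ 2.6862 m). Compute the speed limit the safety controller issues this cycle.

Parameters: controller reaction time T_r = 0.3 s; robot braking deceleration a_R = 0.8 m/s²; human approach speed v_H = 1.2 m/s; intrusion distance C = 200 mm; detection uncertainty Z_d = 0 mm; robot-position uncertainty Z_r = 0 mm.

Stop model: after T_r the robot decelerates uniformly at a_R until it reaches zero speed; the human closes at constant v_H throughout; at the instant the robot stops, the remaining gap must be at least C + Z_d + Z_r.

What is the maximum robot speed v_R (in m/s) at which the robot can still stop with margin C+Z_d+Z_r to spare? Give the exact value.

v_R_max = 9/10 m/s = 0.9000 m/s

at the boundary: (5/8)·v² + (9/5)·v + (-1701/800) = 0
  disc = (9/5)² − 4·(5/8)·(-1701/800) = 13689/1600 ; √disc = 117/40
  v_R = (−(9/5) + 117/40) / (2·(5/8)) = 9/10 m/s
check:
stop time T_s = (9/10)/(4/5) = 1.1250 s
reaction-phase robot travel = 0.9000·0.3000 = 0.2700 m
robot under decel: 0.9000²/(2·0.8000) = 0.5062 m
human closes 1.2000·1.4250 = 1.7100 m
residual clearance needed = 0.2000+0.0000+0.0000 = 0.2000 m
sum ≈ 0.2700+0.5062+1.7100+0.2000 ≈ 2.6862 m = S ✓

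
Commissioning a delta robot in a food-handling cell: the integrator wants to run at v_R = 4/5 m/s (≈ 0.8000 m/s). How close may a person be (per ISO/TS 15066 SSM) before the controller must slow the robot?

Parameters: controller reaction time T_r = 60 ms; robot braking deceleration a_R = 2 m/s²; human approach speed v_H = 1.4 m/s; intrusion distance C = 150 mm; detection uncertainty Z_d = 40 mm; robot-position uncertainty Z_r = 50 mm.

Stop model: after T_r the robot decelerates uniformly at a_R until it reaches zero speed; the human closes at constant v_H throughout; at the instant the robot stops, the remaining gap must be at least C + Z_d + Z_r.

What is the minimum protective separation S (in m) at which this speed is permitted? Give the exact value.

S_min = 273/250 m = 1.0920 m

T_s = v_R/a_R = (4/5)/2 = 0.4000 s
robot in T_r: 0.8000·0.0600 = 0.0480 m
robot under decel: 0.8000²/(2·2.0000) = 0.1600 m
person approaches 1.4000·(0.0600+0.4000) = 0.6440 m
C+Z_d+Z_r = 0.1500+0.0400+0.0500 = 0.2400 m
S_min ≈ 0.0480+0.1600+0.6440+0.2400  ⇒  S_min = 273/250 m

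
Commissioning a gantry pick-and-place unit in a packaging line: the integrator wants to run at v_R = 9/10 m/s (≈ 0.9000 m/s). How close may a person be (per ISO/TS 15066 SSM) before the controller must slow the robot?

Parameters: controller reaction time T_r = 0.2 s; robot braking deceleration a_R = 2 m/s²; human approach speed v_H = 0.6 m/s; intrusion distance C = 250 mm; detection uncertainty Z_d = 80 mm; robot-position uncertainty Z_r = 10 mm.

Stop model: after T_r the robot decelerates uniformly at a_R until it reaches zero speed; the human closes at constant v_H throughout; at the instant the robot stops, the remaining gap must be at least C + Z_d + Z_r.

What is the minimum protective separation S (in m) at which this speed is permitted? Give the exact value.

braking lasts T_s = (9/10)/2 = 0.4500 s
robot in T_r: 0.9000·0.2000 = 0.1800 m
braking distance = 0.9000²/(2·2.0000) = 0.2025 m
person approaches 0.6000·(0.2000+0.4500) = 0.3900 m
residual clearance needed = 0.2500+0.0800+0.0100 = 0.3400 m
S_min ≈ 0.1800+0.2025+0.3900+0.3400  ⇒  S_min = 89/80 m

S_min = 89/80 m = 1.1125 m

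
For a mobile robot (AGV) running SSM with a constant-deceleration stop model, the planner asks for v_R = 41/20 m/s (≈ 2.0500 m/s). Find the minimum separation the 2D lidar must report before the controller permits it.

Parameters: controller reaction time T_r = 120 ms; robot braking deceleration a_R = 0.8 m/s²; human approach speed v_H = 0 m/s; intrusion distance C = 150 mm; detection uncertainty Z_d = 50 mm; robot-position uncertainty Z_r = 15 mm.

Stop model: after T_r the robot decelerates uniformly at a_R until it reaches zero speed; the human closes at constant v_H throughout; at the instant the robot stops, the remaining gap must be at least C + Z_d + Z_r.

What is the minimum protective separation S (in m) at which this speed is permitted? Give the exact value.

S_min = 49401/16000 m = 3.0876 m

stop time T_s = (41/20)/(4/5) = 2.5625 s
robot covers v_R·T_r = 2.0500·0.1200 = 0.2460 m before braking
robot under decel: 2.0500²/(2·0.8000) = 2.6266 m
human over T_r+T_s: 0.0000·(0.1200+2.5625) = 0.0000 m
residual clearance needed = 0.1500+0.0500+0.0150 = 0.2150 m
S_min ≈ 0.2460+2.6266+0.0000+0.2150  ⇒  S_min = 49401/16000 m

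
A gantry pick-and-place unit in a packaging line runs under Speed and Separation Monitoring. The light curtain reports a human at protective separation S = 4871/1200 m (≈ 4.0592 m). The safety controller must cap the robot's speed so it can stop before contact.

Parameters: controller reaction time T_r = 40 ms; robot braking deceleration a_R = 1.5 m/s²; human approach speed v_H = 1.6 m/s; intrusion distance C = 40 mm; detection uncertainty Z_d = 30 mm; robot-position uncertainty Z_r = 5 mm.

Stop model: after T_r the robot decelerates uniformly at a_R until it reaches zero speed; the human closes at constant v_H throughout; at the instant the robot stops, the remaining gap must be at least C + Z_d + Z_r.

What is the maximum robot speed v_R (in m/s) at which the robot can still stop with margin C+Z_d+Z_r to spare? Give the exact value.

v_R_max = 43/20 m/s = 2.1500 m/s

at the boundary: (1/3)·v² + (83/75)·v + (-23521/6000) = 0
  disc = (83/75)² − 4·(1/3)·(-23521/6000) = 16129/2500 ; √disc = 127/50
  v_R = (−(83/75) + 127/50) / (2·(1/3)) = 43/20 m/s
check:
braking lasts T_s = (43/20)/(3/2) = 1.4333 s
robot in T_r: 2.1500·0.0400 = 0.0860 m
robot covers 2.1500·1.4333 − ½·1.5000·1.4333² = 1.5408 m while stopping
person approaches 1.6000·(0.0400+1.4333) = 2.3573 m
residual clearance needed = 0.0400+0.0300+0.0050 = 0.0750 m
sum ≈ 0.0860+1.5408+2.3573+0.0750 ≈ 4.0592 m = S ✓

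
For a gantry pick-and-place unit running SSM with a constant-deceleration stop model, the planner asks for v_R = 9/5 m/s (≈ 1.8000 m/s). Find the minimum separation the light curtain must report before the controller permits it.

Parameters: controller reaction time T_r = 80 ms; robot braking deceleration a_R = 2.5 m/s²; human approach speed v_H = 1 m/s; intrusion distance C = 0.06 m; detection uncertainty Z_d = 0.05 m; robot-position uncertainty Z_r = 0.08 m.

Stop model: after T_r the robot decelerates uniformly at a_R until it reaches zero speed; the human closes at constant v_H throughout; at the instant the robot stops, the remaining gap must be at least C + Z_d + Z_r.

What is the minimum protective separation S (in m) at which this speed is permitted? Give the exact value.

braking lasts T_s = (9/5)/(5/2) = 0.7200 s
robot covers v_R·T_r = 1.8000·0.0800 = 0.1440 m before braking
robot covers 1.8000·0.7200 − ½·2.5000·0.7200² = 0.6480 m while stopping
person approaches 1.0000·(0.0800+0.7200) = 0.8000 m
margins: 0.0600+0.0500+0.0800 = 0.1900 m
S_min ≈ 0.1440+0.6480+0.8000+0.1900  ⇒  S_min = 891/500 m

S_min = 891/500 m = 1.7820 m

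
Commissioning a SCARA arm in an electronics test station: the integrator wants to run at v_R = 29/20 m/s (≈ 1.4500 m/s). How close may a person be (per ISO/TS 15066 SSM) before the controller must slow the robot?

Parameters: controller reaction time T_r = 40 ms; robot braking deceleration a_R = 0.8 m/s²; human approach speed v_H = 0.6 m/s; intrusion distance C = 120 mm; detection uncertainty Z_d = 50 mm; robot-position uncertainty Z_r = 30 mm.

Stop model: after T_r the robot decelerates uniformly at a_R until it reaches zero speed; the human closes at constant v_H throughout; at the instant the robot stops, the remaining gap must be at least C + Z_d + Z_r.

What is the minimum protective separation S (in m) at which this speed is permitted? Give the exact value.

T_s = v_R/a_R = (29/20)/(4/5) = 1.8125 s
robot covers v_R·T_r = 1.4500·0.0400 = 0.0580 m before braking
robot covers 1.4500·1.8125 − ½·0.8000·1.8125² = 1.3141 m while stopping
human closes 0.6000·1.8525 = 1.1115 m
margins: 0.1200+0.0500+0.0300 = 0.2000 m
S_min ≈ 0.0580+1.3141+1.1115+0.2000  ⇒  S_min = 42937/16000 m

S_min = 42937/16000 m = 2.6836 m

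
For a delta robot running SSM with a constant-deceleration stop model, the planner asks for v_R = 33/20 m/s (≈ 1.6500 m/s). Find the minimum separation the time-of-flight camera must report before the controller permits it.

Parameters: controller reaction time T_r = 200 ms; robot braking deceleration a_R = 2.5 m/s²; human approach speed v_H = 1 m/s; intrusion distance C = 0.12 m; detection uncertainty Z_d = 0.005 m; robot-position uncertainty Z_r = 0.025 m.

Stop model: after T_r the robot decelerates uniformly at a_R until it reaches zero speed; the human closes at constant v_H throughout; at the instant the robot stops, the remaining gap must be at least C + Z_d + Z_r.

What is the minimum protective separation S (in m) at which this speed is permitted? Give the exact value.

T_s = v_R/a_R = (33/20)/(5/2) = 0.6600 s
reaction-phase robot travel = 1.6500·0.2000 = 0.3300 m
braking distance = 1.6500²/(2·2.5000) = 0.5445 m
human over T_r+T_s: 1.0000·(0.2000+0.6600) = 0.8600 m
C+Z_d+Z_r = 0.1200+0.0050+0.0250 = 0.1500 m
S_min ≈ 0.3300+0.5445+0.8600+0.1500  ⇒  S_min = 3769/2000 m

S_min = 3769/2000 m = 1.8845 m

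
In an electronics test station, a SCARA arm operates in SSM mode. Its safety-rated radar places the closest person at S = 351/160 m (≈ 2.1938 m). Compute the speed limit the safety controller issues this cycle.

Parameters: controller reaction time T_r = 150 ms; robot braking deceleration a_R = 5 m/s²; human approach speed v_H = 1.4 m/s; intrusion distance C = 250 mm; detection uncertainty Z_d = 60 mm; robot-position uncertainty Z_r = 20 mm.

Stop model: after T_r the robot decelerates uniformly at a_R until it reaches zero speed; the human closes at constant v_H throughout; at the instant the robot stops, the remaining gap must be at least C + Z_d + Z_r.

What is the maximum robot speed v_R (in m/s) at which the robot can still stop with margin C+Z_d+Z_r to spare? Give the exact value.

v_R_max = 49/20 m/s = 2.4500 m/s

at the boundary: (1/10)·v² + (43/100)·v + (-1323/800) = 0
  disc = (43/100)² − 4·(1/10)·(-1323/800) = 529/625 ; √disc = 23/25
  v_R = (−(43/100) + 23/25) / (2·(1/10)) = 49/20 m/s
check:
braking lasts T_s = (49/20)/5 = 0.4900 s
reaction-phase robot travel = 2.4500·0.1500 = 0.3675 m
robot covers 2.4500·0.4900 − ½·5.0000·0.4900² = 0.6002 m while stopping
human closes 1.4000·0.6400 = 0.8960 m
margins: 0.2500+0.0600+0.0200 = 0.3300 m
sum ≈ 0.3675+0.6002+0.8960+0.3300 ≈ 2.1938 m = S ✓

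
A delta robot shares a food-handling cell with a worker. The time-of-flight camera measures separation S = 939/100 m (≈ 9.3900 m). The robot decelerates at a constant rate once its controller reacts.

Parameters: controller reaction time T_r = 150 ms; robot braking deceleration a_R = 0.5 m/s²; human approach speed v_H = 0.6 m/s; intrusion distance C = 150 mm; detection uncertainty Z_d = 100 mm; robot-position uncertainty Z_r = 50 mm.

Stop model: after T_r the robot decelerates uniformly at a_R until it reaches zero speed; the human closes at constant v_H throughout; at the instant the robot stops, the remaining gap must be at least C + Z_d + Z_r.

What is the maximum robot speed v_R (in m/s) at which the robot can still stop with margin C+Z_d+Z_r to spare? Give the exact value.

v_R_max = 12/5 m/s = 2.4000 m/s

collect terms ⇒ (1)·v_R² + (27/20)·v_R + (-9) = 0
  disc = (27/20)² − 4·(1)·(-9) = 15129/400 ; √disc = 123/20
  v_R = (−(27/20) + 123/20) / (2·(1)) = 12/5 m/s
check:
stop time T_s = (12/5)/(1/2) = 4.8000 s
reaction-phase robot travel = 2.4000·0.1500 = 0.3600 m
robot under decel: 2.4000²/(2·0.5000) = 5.7600 m
human closes 0.6000·4.9500 = 2.9700 m
residual clearance needed = 0.1500+0.1000+0.0500 = 0.3000 m
sum ≈ 0.3600+5.7600+2.9700+0.3000 ≈ 9.3900 m = S ✓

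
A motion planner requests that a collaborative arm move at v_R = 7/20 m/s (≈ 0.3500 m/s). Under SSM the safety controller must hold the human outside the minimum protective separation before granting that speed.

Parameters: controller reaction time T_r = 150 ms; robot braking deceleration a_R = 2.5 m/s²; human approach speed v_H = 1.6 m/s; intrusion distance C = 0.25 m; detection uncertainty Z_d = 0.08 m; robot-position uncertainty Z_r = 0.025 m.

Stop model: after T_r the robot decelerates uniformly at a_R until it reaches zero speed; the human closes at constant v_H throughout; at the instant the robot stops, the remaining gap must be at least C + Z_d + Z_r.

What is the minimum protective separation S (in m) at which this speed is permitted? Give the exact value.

stop time T_s = (7/20)/(5/2) = 0.1400 s
robot covers v_R·T_r = 0.3500·0.1500 = 0.0525 m before braking
robot under decel: 0.3500²/(2·2.5000) = 0.0245 m
person approaches 1.6000·(0.1500+0.1400) = 0.4640 m
margins: 0.2500+0.0800+0.0250 = 0.3550 m
S_min ≈ 0.0525+0.0245+0.4640+0.3550  ⇒  S_min = 112/125 m

S_min = 112/125 m = 0.8960 m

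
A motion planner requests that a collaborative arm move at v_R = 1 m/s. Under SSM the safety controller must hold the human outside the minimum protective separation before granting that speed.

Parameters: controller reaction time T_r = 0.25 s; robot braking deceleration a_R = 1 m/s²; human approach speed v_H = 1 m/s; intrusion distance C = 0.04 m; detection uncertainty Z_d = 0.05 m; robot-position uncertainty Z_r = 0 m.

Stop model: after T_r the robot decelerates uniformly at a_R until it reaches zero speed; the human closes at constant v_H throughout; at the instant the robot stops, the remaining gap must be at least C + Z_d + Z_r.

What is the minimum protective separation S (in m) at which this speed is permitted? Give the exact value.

S_min = 209/100 m = 2.0900 m

stop time T_s = 1/1 = 1.0000 s
robot in T_r: 1.0000·0.2500 = 0.2500 m
braking distance = 1.0000²/(2·1.0000) = 0.5000 m
human over T_r+T_s: 1.0000·(0.2500+1.0000) = 1.2500 m
margins: 0.0400+0.0500+0.0000 = 0.0900 m
S_min ≈ 0.2500+0.5000+1.2500+0.0900  ⇒  S_min = 209/100 m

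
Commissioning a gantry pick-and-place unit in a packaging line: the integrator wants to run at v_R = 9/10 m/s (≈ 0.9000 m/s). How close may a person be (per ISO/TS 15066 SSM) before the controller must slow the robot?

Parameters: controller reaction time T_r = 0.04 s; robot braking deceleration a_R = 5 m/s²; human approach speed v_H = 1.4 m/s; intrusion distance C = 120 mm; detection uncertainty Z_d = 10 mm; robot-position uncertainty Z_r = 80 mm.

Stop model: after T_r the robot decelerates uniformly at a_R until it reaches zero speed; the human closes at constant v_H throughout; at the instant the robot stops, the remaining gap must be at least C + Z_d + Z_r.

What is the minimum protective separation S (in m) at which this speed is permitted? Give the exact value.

S_min = 127/200 m = 0.6350 m

stop time T_s = (9/10)/5 = 0.1800 s
reaction-phase robot travel = 0.9000·0.0400 = 0.0360 m
robot covers 0.9000·0.1800 − ½·5.0000·0.1800² = 0.0810 m while stopping
person approaches 1.4000·(0.0400+0.1800) = 0.3080 m
margins: 0.1200+0.0100+0.0800 = 0.2100 m
S_min ≈ 0.0360+0.0810+0.3080+0.2100  ⇒  S_min = 127/200 m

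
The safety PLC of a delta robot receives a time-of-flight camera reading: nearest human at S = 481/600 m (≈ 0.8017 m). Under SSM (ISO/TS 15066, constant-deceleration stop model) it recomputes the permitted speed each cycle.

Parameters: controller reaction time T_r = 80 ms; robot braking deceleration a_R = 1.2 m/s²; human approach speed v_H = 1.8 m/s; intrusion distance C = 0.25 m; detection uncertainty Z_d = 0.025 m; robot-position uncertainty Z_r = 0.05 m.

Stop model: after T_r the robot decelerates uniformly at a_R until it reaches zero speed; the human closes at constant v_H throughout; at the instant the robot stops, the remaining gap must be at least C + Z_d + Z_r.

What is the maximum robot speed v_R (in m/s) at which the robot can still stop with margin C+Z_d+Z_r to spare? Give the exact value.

v_R_max = 1/5 m/s = 0.2000 m/s

at the boundary: (5/12)·v² + (79/50)·v + (-499/1500) = 0
  disc = (79/50)² − 4·(5/12)·(-499/1500) = 17161/5625 ; √disc = 131/75
  v_R = (−(79/50) + 131/75) / (2·(5/12)) = 1/5 m/s
check:
T_s = v_R/a_R = (1/5)/(6/5) = 0.1667 s
reaction-phase robot travel = 0.2000·0.0800 = 0.0160 m
robot covers 0.2000·0.1667 − ½·1.2000·0.1667² = 0.0167 m while stopping
person approaches 1.8000·(0.0800+0.1667) = 0.4440 m
margins: 0.2500+0.0250+0.0500 = 0.3250 m
sum ≈ 0.0160+0.0167+0.4440+0.3250 ≈ 0.8017 m = S ✓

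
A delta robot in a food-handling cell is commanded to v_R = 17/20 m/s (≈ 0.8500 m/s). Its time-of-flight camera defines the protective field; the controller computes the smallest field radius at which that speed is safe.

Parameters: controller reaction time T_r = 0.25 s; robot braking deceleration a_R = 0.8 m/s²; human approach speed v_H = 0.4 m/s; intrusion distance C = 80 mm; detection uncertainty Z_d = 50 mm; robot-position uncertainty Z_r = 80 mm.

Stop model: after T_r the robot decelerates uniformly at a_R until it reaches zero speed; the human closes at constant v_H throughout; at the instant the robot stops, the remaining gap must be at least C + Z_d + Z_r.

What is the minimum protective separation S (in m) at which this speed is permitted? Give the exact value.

S_min = 4477/3200 m = 1.3991 m

T_s = v_R/a_R = (17/20)/(4/5) = 1.0625 s
reaction-phase robot travel = 0.8500·0.2500 = 0.2125 m
braking distance = 0.8500²/(2·0.8000) = 0.4516 m
human closes 0.4000·1.3125 = 0.5250 m
margins: 0.0800+0.0500+0.0800 = 0.2100 m
S_min ≈ 0.2125+0.4516+0.5250+0.2100  ⇒  S_min = 4477/3200 m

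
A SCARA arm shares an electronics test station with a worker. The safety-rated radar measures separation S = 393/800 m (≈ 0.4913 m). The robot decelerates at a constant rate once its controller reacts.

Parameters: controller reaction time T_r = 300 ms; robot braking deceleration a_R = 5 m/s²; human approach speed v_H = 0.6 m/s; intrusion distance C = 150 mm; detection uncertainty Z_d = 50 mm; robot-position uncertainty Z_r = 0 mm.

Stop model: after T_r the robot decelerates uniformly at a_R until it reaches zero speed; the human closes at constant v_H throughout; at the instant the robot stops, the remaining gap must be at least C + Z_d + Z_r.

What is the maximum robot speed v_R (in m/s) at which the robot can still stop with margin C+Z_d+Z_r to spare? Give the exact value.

v_R_max = 1/4 m/s = 0.2500 m/s

at the boundary: (1/10)·v² + (21/50)·v + (-89/800) = 0
  disc = (21/50)² − 4·(1/10)·(-89/800) = 2209/10000 ; √disc = 47/100
  v_R = (−(21/50) + 47/100) / (2·(1/10)) = 1/4 m/s
check:
stop time T_s = (1/4)/5 = 0.0500 s
robot covers v_R·T_r = 0.2500·0.3000 = 0.0750 m before braking
braking distance = 0.2500²/(2·5.0000) = 0.0063 m
human closes 0.6000·0.3500 = 0.2100 m
C+Z_d+Z_r = 0.1500+0.0500+0.0000 = 0.2000 m
sum ≈ 0.0750+0.0063+0.2100+0.2000 ≈ 0.4913 m = S ✓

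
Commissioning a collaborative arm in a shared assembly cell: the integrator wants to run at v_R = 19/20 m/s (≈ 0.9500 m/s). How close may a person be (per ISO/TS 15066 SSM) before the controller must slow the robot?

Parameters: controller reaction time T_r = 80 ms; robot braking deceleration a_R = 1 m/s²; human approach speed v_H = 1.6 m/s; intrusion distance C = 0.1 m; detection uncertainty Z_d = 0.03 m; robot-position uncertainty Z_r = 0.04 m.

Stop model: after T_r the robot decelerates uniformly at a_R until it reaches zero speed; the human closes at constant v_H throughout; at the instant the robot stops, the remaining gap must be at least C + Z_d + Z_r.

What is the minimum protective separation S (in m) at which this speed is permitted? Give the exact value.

S_min = 9381/4000 m = 2.3453 m

braking lasts T_s = (19/20)/1 = 0.9500 s
reaction-phase robot travel = 0.9500·0.0800 = 0.0760 m
braking distance = 0.9500²/(2·1.0000) = 0.4512 m
person approaches 1.6000·(0.0800+0.9500) = 1.6480 m
C+Z_d+Z_r = 0.1000+0.0300+0.0400 = 0.1700 m
S_min ≈ 0.0760+0.4512+1.6480+0.1700  ⇒  S_min = 9381/4000 m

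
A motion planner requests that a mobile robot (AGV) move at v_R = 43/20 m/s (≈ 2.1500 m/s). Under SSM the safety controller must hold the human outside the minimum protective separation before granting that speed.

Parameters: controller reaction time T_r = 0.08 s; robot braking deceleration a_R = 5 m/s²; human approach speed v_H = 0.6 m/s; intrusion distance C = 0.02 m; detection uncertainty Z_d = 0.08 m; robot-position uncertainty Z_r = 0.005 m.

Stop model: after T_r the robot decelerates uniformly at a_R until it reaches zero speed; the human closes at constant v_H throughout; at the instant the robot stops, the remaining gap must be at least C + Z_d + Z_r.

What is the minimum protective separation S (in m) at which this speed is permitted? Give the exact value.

S_min = 4181/4000 m = 1.0453 m

stop time T_s = (43/20)/5 = 0.4300 s
robot covers v_R·T_r = 2.1500·0.0800 = 0.1720 m before braking
braking distance = 2.1500²/(2·5.0000) = 0.4622 m
human closes 0.6000·0.5100 = 0.3060 m
residual clearance needed = 0.0200+0.0800+0.0050 = 0.1050 m
S_min ≈ 0.1720+0.4622+0.3060+0.1050  ⇒  S_min = 4181/4000 m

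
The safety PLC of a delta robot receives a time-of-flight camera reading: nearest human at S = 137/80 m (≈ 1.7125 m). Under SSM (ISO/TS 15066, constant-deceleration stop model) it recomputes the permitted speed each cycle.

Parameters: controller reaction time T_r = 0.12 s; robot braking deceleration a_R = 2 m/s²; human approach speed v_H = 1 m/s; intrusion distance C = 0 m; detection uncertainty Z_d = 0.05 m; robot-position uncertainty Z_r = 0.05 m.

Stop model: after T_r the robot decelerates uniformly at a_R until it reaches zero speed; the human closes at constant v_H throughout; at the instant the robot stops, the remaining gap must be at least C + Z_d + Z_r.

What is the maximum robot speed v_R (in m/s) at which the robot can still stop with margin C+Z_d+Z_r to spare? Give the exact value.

quadratic (1/4)·v² + (31/50)·v + (-597/400) = 0
  disc = (31/50)² − 4·(1/4)·(-597/400) = 18769/10000 ; √disc = 137/100
  v_R = (−(31/50) + 137/100) / (2·(1/4)) = 3/2 m/s
check:
T_s = v_R/a_R = (3/2)/2 = 0.7500 s
reaction-phase robot travel = 1.5000·0.1200 = 0.1800 m
braking distance = 1.5000²/(2·2.0000) = 0.5625 m
human over T_r+T_s: 1.0000·(0.1200+0.7500) = 0.8700 m
margins: 0.0000+0.0500+0.0500 = 0.1000 m
sum ≈ 0.1800+0.5625+0.8700+0.1000 ≈ 1.7125 m = S ✓

v_R_max = 3/2 m/s = 1.5000 m/s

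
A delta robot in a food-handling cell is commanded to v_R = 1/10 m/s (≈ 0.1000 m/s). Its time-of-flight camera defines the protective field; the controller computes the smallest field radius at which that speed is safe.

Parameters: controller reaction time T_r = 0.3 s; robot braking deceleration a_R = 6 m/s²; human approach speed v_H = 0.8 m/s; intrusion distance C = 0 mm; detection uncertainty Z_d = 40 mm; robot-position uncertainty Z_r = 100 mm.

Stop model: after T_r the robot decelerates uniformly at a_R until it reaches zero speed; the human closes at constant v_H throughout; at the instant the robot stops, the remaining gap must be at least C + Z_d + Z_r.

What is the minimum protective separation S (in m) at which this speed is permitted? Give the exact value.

S_min = 509/1200 m = 0.4242 m

stop time T_s = (1/10)/6 = 0.0167 s
robot covers v_R·T_r = 0.1000·0.3000 = 0.0300 m before braking
braking distance = 0.1000²/(2·6.0000) = 0.0008 m
human closes 0.8000·0.3167 = 0.2533 m
residual clearance needed = 0.0000+0.0400+0.1000 = 0.1400 m
S_min ≈ 0.0300+0.0008+0.2533+0.1400  ⇒  S_min = 509/1200 m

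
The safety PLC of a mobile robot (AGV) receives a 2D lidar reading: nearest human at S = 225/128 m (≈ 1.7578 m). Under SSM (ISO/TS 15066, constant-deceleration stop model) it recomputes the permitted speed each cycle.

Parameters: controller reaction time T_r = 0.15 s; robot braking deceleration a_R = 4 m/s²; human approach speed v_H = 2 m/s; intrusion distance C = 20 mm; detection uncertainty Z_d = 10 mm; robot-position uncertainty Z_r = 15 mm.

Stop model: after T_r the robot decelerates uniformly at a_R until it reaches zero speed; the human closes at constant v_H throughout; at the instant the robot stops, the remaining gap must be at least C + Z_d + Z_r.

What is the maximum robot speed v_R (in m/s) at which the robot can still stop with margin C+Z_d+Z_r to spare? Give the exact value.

at the boundary: (1/8)·v² + (13/20)·v + (-4521/3200) = 0
  disc = (13/20)² − 4·(1/8)·(-4521/3200) = 289/256 ; √disc = 17/16
  v_R = (−(13/20) + 17/16) / (2·(1/8)) = 33/20 m/s
check:
T_s = v_R/a_R = (33/20)/4 = 0.4125 s
robot covers v_R·T_r = 1.6500·0.1500 = 0.2475 m before braking
robot under decel: 1.6500²/(2·4.0000) = 0.3403 m
human closes 2.0000·0.5625 = 1.1250 m
margins: 0.0200+0.0100+0.0150 = 0.0450 m
sum ≈ 0.2475+0.3403+1.1250+0.0450 ≈ 1.7578 m = S ✓

v_R_max = 33/20 m/s = 1.6500 m/s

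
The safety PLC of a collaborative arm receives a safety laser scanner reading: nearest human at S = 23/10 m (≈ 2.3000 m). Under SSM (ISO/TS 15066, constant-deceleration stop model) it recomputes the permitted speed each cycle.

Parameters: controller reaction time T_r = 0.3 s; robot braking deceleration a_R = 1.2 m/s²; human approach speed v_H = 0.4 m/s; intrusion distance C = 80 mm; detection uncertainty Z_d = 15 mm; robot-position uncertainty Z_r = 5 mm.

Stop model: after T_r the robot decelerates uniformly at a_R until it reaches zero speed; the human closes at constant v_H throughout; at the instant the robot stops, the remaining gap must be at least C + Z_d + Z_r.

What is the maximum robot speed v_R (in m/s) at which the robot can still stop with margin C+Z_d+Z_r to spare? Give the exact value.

v_R_max = 8/5 m/s = 1.6000 m/s

collect terms ⇒ (5/12)·v_R² + (19/30)·v_R + (-52/25) = 0
  disc = (19/30)² − 4·(5/12)·(-52/25) = 3481/900 ; √disc = 59/30
  v_R = (−(19/30) + 59/30) / (2·(5/12)) = 8/5 m/s
check:
braking lasts T_s = (8/5)/(6/5) = 1.3333 s
robot in T_r: 1.6000·0.3000 = 0.4800 m
braking distance = 1.6000²/(2·1.2000) = 1.0667 m
human over T_r+T_s: 0.4000·(0.3000+1.3333) = 0.6533 m
residual clearance needed = 0.0800+0.0150+0.0050 = 0.1000 m
sum ≈ 0.4800+1.0667+0.6533+0.1000 ≈ 2.3000 m = S ✓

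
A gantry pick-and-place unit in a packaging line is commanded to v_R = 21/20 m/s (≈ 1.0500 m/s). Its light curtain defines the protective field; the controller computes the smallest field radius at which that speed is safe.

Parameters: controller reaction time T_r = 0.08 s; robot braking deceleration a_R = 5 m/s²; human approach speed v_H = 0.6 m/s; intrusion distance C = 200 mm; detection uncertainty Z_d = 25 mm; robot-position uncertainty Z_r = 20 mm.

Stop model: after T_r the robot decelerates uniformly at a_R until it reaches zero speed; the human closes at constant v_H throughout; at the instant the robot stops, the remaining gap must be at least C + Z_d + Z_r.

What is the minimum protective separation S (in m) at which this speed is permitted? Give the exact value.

S_min = 2453/4000 m = 0.6132 m

T_s = v_R/a_R = (21/20)/5 = 0.2100 s
robot covers v_R·T_r = 1.0500·0.0800 = 0.0840 m before braking
robot covers 1.0500·0.2100 − ½·5.0000·0.2100² = 0.1103 m while stopping
person approaches 0.6000·(0.0800+0.2100) = 0.1740 m
margins: 0.2000+0.0250+0.0200 = 0.2450 m
S_min ≈ 0.0840+0.1103+0.1740+0.2450  ⇒  S_min = 2453/4000 m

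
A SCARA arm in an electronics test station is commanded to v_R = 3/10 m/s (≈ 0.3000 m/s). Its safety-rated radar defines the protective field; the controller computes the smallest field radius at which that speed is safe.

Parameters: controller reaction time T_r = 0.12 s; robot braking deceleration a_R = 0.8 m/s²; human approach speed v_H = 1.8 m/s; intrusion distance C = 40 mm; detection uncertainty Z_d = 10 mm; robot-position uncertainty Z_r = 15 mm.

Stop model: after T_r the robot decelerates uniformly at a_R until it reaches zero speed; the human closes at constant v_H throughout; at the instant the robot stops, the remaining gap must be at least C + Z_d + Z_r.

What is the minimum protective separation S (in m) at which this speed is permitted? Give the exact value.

braking lasts T_s = (3/10)/(4/5) = 0.3750 s
robot covers v_R·T_r = 0.3000·0.1200 = 0.0360 m before braking
robot under decel: 0.3000²/(2·0.8000) = 0.0563 m
person approaches 1.8000·(0.1200+0.3750) = 0.8910 m
C+Z_d+Z_r = 0.0400+0.0100+0.0150 = 0.0650 m
S_min ≈ 0.0360+0.0563+0.8910+0.0650  ⇒  S_min = 4193/4000 m

S_min = 4193/4000 m = 1.0482 m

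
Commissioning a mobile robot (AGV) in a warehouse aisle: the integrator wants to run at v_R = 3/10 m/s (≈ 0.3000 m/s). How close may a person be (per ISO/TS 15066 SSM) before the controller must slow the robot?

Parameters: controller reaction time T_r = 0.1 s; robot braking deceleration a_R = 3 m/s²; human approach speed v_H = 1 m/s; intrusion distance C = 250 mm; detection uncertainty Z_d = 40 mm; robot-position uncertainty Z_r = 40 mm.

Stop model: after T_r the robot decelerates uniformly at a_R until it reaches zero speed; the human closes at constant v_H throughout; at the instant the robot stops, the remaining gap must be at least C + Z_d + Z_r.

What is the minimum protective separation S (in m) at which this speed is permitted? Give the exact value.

T_s = v_R/a_R = (3/10)/3 = 0.1000 s
reaction-phase robot travel = 0.3000·0.1000 = 0.0300 m
robot covers 0.3000·0.1000 − ½·3.0000·0.1000² = 0.0150 m while stopping
person approaches 1.0000·(0.1000+0.1000) = 0.2000 m
C+Z_d+Z_r = 0.2500+0.0400+0.0400 = 0.3300 m
S_min ≈ 0.0300+0.0150+0.2000+0.3300  ⇒  S_min = 23/40 m

S_min = 23/40 m = 0.5750 m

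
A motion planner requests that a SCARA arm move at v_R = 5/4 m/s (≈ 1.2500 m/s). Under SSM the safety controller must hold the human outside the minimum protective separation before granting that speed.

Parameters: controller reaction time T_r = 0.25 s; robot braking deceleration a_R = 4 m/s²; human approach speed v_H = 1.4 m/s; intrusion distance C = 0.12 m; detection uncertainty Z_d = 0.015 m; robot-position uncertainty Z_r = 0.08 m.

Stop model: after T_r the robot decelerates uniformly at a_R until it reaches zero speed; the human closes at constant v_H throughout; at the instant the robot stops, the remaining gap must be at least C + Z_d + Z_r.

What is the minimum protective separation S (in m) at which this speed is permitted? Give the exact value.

S_min = 4833/3200 m = 1.5103 m

T_s = v_R/a_R = (5/4)/4 = 0.3125 s
reaction-phase robot travel = 1.2500·0.2500 = 0.3125 m
braking distance = 1.2500²/(2·4.0000) = 0.1953 m
human over T_r+T_s: 1.4000·(0.2500+0.3125) = 0.7875 m
residual clearance needed = 0.1200+0.0150+0.0800 = 0.2150 m
S_min ≈ 0.3125+0.1953+0.7875+0.2150  ⇒  S_min = 4833/3200 m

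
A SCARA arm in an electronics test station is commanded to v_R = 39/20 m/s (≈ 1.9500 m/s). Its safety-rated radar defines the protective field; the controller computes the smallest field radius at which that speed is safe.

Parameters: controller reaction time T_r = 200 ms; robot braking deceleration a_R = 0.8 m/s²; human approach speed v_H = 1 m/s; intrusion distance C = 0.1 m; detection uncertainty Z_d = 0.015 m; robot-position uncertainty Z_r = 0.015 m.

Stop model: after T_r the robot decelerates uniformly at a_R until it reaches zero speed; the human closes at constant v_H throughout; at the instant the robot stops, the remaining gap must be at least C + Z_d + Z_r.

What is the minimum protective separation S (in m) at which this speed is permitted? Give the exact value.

S_min = 17709/3200 m = 5.5341 m

stop time T_s = (39/20)/(4/5) = 2.4375 s
robot covers v_R·T_r = 1.9500·0.2000 = 0.3900 m before braking
robot covers 1.9500·2.4375 − ½·0.8000·2.4375² = 2.3766 m while stopping
human over T_r+T_s: 1.0000·(0.2000+2.4375) = 2.6375 m
margins: 0.1000+0.0150+0.0150 = 0.1300 m
S_min ≈ 0.3900+2.3766+2.6375+0.1300  ⇒  S_min = 17709/3200 m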